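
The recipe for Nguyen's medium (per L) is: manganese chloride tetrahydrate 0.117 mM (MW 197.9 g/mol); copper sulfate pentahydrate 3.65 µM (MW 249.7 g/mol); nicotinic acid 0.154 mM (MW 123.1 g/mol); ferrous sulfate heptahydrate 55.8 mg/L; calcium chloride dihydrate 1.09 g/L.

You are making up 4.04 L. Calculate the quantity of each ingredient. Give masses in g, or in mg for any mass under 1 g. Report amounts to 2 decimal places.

Scale factor relative to 1 L: 4.04.
manganese chloride tetrahydrate: 0.117 mmol/L × 197.9 mg/mmol × 4.04 L = 93.54 mg
copper sulfate pentahydrate: 3.65 µmol/L × 249.7 g/mol × 4.04 L ÷ 1000 = 3.68 mg
nicotinic acid: 0.154 mmol/L × 123.1 mg/mmol × 4.04 L = 76.59 mg
ferrous sulfate heptahydrate: 55.8 mg/L × 4.04 L = 225.43 mg
calcium chloride dihydrate: 1.09 g/L × 4.04 L = 4.40 g

manganese chloride tetrahydrate 93.54 mg; copper sulfate pentahydrate 3.68 mg; nicotinic acid 76.59 mg; ferrous sulfate heptahydrate 225.43 mg; calcium chloride dihydrate 4.40 g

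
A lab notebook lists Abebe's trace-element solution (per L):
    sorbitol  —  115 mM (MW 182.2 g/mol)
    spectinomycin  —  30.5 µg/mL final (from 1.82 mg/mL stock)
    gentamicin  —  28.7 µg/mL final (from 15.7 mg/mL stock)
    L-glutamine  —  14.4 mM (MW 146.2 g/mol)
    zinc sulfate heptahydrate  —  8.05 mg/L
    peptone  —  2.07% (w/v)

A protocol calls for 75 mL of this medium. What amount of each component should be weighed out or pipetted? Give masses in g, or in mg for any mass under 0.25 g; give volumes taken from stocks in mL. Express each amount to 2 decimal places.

Scale factor relative to 1 L: 0.075.
sorbitol: 115 mmol/L × 182.2 g/mol × 0.075 L ÷ 1000 = 1.57 g
spectinomycin: V = C2·V2/C1 = 30.5 µg/mL × 75 mL ÷ 1820 µg/mL = 1.26 mL
gentamicin: dilute stock: 28.7 µg/mL × 75 mL ÷ 15700 µg/mL = 0.14 mL
L-glutamine: 14.4 mmol/L × 146.2 mg/mmol × 0.075 L = 157.90 mg
zinc sulfate heptahydrate: 8.05 mg/L × 0.075 L = 0.60 mg
peptone: 2.07% w/v = 20.7 g/L → 20.7 × 0.075 L = 1.55 g

sorbitol 1.57 g; spectinomycin 1.26 mL; gentamicin 0.14 mL; L-glutamine 157.90 mg; zinc sulfate heptahydrate 0.60 mg; peptone 1.55 g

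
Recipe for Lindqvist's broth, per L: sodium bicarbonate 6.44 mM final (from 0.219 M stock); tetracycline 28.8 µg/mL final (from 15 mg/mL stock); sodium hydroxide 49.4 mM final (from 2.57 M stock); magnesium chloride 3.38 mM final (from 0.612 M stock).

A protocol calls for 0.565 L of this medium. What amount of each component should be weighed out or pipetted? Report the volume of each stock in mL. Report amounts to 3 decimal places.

sodium bicarbonate 16.615 mL; tetracycline 1.085 mL; sodium hydroxide 10.860 mL; magnesium chloride 3.120 mL

Scale factor relative to 1 L: 0.565.
sodium bicarbonate: V = C2·V2/C1 = 6.44 mM × 565 mL ÷ 219 mM = 16.615 mL
tetracycline: V = C2·V2/C1 = 28.8 µg/mL × 565 mL ÷ 15000 µg/mL = 1.085 mL
sodium hydroxide: V = C2·V2/C1 = 49.4 mM × 565 mL ÷ 2570 mM = 10.860 mL
magnesium chloride: dilute stock: 3.38 mM × 565 mL ÷ 612 mM = 3.120 mL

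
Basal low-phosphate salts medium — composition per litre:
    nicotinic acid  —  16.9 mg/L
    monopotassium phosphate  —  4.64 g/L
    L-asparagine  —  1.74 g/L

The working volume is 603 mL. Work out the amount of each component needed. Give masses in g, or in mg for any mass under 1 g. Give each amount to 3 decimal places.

nicotinic acid 10.191 mg; monopotassium phosphate 2.798 g; L-asparagine 1.049 g

Working volume: 603 mL = 0.603 L.
nicotinic acid: 16.9 mg/L × 0.603 L = 10.191 mg
monopotassium phosphate: 4.64 g/L × 0.603 L = 2.798 g
L-asparagine: 1.74 g/L × 0.603 L = 1.049 g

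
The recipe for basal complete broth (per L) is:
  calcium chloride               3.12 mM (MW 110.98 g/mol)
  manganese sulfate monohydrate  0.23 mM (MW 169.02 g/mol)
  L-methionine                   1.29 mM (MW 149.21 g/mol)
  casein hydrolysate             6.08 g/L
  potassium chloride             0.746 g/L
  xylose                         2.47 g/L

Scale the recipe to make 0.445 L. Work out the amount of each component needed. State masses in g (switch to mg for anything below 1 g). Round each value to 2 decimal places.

Scale factor relative to 1 L: 0.445.
calcium chloride: 3.12 mmol/L × 110.98 mg/mmol × 0.445 L = 154.08 mg
manganese sulfate monohydrate: 0.23 mmol/L × 169.02 mg/mmol × 0.445 L = 17.30 mg
L-methionine: 1.29 mmol/L × 149.21 mg/mmol × 0.445 L = 85.65 mg
casein hydrolysate: 6.08 g/L × 0.445 L = 2.71 g
potassium chloride: 0.746 g/L × 0.445 L = 0.33197 g = 331.97 mg
xylose: 2.47 g/L × 0.445 L = 1.10 g

calcium chloride 154.08 mg; manganese sulfate monohydrate 17.30 mg; L-methionine 85.65 mg; casein hydrolysate 2.71 g; potassium chloride 331.97 mg; xylose 1.10 g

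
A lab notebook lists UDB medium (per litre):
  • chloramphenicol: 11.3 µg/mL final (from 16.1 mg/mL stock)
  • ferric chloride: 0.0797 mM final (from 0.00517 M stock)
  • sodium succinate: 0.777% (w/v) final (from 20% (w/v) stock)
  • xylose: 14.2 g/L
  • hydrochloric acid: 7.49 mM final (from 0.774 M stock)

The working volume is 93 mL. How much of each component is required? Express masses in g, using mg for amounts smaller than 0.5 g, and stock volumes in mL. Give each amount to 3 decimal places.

Scale factor relative to 1 L: 0.093.
chloramphenicol: C1V1 = C2V2 → 11.3 µg/mL × 93 mL ÷ 16100 µg/mL = 0.065 mL
ferric chloride: C1V1 = C2V2 → 0.0797 mM × 93 mL ÷ 5.17 mM = 1.434 mL
sodium succinate: C1V1 = C2V2 → 0.777% ÷ 20% × 93 mL = 3.613 mL
xylose: 14.2 g/L × 0.093 L = 1.321 g
hydrochloric acid: dilute stock: 7.49 mM × 93 mL ÷ 774 mM = 0.900 mL

chloramphenicol 0.065 mL; ferric chloride 1.434 mL; sodium succinate 3.613 mL; xylose 1.321 g; hydrochloric acid 0.900 mL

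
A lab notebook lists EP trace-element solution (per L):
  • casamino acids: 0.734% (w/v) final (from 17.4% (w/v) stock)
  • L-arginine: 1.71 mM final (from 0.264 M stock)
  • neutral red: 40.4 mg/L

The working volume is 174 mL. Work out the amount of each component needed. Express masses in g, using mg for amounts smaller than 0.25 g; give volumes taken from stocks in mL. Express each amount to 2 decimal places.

casamino acids 7.34 mL; L-arginine 1.13 mL; neutral red 7.03 mg

Target volume = 174 mL = 0.174 L.
casamino acids: C1V1 = C2V2 → 0.734% ÷ 17.4% × 174 mL = 7.34 mL
L-arginine: V = C2·V2/C1 = 1.71 mM × 174 mL ÷ 264 mM = 1.13 mL
neutral red: 40.4 mg/L × 0.174 L = 7.03 mg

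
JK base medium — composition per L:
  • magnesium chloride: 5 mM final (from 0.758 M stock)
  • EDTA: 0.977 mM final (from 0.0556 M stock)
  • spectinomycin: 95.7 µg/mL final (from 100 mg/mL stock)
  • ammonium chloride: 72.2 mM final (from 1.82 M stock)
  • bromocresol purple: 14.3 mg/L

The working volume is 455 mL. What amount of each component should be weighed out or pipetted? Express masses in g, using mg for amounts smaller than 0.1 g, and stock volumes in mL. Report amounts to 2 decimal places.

Scale factor relative to 1 L: 0.455.
magnesium chloride: dilute stock: 5 mM × 455 mL ÷ 758 mM = 3.00 mL
EDTA: dilute stock: 0.977 mM × 455 mL ÷ 55.6 mM = 8.00 mL
spectinomycin: C1V1 = C2V2 → 95.7 µg/mL × 455 mL ÷ 100000 µg/mL = 0.44 mL
ammonium chloride: C1V1 = C2V2 → 72.2 mM × 455 mL ÷ 1820 mM = 18.05 mL
bromocresol purple: 14.3 mg/L × 0.455 L = 6.51 mg

magnesium chloride 3.00 mL; EDTA 8.00 mL; spectinomycin 0.44 mL; ammonium chloride 18.05 mL; bromocresol purple 6.51 mg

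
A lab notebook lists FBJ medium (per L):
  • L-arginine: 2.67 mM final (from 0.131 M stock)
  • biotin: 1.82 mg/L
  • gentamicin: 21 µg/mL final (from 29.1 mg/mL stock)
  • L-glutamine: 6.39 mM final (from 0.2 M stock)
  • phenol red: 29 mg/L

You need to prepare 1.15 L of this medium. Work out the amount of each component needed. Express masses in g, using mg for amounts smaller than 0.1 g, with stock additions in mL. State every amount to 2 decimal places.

L-arginine 23.44 mL; biotin 2.09 mg; gentamicin 0.83 mL; L-glutamine 36.74 mL; phenol red 33.35 mg

Working volume: 1.15 L.
L-arginine: dilute stock: 2.67 mM × 1150 mL ÷ 131 mM = 23.44 mL
biotin: 1.82 mg/L × 1.15 L = 2.09 mg
gentamicin: dilute stock: 21 µg/mL × 1150 mL ÷ 29100 µg/mL = 0.83 mL
L-glutamine: C1V1 = C2V2 → 6.39 mM × 1150 mL ÷ 200 mM = 36.74 mL
phenol red: 29 mg/L × 1.15 L = 33.35 mg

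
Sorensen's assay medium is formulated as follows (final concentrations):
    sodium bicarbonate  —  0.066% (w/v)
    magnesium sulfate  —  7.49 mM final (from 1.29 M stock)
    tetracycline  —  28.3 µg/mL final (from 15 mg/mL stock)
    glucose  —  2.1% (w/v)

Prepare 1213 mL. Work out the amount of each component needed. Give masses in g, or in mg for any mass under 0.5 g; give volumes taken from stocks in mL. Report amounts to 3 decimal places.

sodium bicarbonate 0.801 g; magnesium sulfate 7.043 mL; tetracycline 2.289 mL; glucose 25.473 g

Target volume = 1213 mL = 1.213 L.
sodium bicarbonate: 0.066 g per 100 mL × 1213 mL ÷ 100 = 0.801 g
magnesium sulfate: dilute stock: 7.49 mM × 1213 mL ÷ 1290 mM = 7.043 mL
tetracycline: C1V1 = C2V2 → 28.3 µg/mL × 1213 mL ÷ 15000 µg/mL = 2.289 mL
glucose: 2.1% w/v = 21 g/L → 21 × 1.213 L = 25.473 g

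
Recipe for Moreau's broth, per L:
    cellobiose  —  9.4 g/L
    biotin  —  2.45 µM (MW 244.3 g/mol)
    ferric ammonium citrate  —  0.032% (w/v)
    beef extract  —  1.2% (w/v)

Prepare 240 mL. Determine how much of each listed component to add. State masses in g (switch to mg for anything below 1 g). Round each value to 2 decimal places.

cellobiose 2.26 g; biotin 0.14 mg; ferric ammonium citrate 76.80 mg; beef extract 2.88 g

Working volume: 240 mL = 0.24 L.
cellobiose: 9.4 g/L × 0.24 L = 2.26 g
biotin: 2.45 µmol/L × 244.3 g/mol × 0.24 L ÷ 1000 = 0.14 mg
ferric ammonium citrate: 0.032 g per 100 mL × 240 mL ÷ 100 = 0.0768 g = 76.80 mg
beef extract: 1.2% w/v = 12 g/L → 12 × 0.24 L = 2.88 g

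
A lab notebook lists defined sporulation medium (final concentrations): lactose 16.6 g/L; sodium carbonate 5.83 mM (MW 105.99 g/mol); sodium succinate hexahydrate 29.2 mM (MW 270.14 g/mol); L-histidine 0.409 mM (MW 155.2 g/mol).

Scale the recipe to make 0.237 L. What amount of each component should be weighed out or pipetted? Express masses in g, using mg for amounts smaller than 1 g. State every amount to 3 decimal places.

Scale factor relative to 1 L: 0.237.
lactose: 16.6 g/L × 0.237 L = 3.934 g
sodium carbonate: 5.83 mmol/L × 105.99 mg/mmol × 0.237 L = 146.447 mg
sodium succinate hexahydrate: 29.2 mmol/L × 270.14 g/mol × 0.237 L ÷ 1000 = 1.869 g
L-histidine: 0.409 mmol/L × 155.2 mg/mmol × 0.237 L = 15.044 mg

lactose 3.934 g; sodium carbonate 146.447 mg; sodium succinate hexahydrate 1.869 g; L-histidine 15.044 mg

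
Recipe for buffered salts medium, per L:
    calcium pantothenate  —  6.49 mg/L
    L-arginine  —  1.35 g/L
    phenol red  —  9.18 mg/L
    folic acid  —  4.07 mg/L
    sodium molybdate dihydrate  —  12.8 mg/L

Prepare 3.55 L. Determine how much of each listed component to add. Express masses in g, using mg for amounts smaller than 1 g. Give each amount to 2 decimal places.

calcium pantothenate 23.04 mg; L-arginine 4.79 g; phenol red 32.59 mg; folic acid 14.45 mg; sodium molybdate dihydrate 45.44 mg

Working volume: 3.55 L.
calcium pantothenate: 6.49 mg/L × 3.55 L = 23.04 mg
L-arginine: 1.35 g/L × 3.55 L = 4.79 g
phenol red: 9.18 mg/L × 3.55 L = 32.59 mg
folic acid: 4.07 mg/L × 3.55 L = 14.45 mg
sodium molybdate dihydrate: 12.8 mg/L × 3.55 L = 45.44 mg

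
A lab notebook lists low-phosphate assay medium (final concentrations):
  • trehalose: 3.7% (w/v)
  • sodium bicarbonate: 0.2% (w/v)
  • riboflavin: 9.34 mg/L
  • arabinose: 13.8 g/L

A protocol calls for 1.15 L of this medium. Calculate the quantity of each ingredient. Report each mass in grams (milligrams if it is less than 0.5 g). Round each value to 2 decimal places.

trehalose 42.55 g; sodium bicarbonate 2.30 g; riboflavin 10.74 mg; arabinose 15.87 g

Working volume: 1.15 L.
trehalose: 3.7% w/v = 37 g/L → 37 × 1.15 L = 42.55 g
sodium bicarbonate: 0.2% w/v = 2 g/L → 2 × 1.15 L = 2.30 g
riboflavin: 9.34 mg/L × 1.15 L = 10.74 mg
arabinose: 13.8 g/L × 1.15 L = 15.87 g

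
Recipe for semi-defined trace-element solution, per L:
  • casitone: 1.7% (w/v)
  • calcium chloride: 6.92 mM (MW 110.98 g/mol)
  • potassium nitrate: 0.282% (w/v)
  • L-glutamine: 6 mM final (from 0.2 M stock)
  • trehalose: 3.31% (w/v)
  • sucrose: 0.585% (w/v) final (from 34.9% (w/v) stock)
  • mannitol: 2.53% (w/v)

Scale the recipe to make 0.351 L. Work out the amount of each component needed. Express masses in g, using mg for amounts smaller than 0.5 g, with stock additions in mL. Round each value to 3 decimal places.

casitone 5.967 g; calcium chloride 269.562 mg; potassium nitrate 0.990 g; L-glutamine 10.530 mL; trehalose 11.618 g; sucrose 5.884 mL; mannitol 8.880 g

Scale factor relative to 1 L: 0.351.
casitone: 1.7% w/v = 17 g/L → 17 × 0.351 L = 5.967 g
calcium chloride: 6.92 mmol/L × 110.98 mg/mmol × 0.351 L = 269.562 mg
potassium nitrate: 0.282 g per 100 mL × 351 mL ÷ 100 = 0.990 g
L-glutamine: dilute stock: 6 mM × 351 mL ÷ 200 mM = 10.530 mL
trehalose: 3.31 g per 100 mL × 351 mL ÷ 100 = 11.618 g
sucrose: dilute stock: 0.585% ÷ 34.9% × 351 mL = 5.884 mL
mannitol: 2.53% w/v = 25.3 g/L → 25.3 × 0.351 L = 8.880 g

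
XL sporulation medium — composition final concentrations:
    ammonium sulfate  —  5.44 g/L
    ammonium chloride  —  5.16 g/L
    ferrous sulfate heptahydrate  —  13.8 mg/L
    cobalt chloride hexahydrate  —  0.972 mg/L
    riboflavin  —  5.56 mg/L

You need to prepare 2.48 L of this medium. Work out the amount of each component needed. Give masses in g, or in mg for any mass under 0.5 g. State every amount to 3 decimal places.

ammonium sulfate 13.491 g; ammonium chloride 12.797 g; ferrous sulfate heptahydrate 34.224 mg; cobalt chloride hexahydrate 2.411 mg; riboflavin 13.789 mg

Scale factor relative to 1 L: 2.48.
ammonium sulfate: 5.44 g/L × 2.48 L = 13.491 g
ammonium chloride: 5.16 g/L × 2.48 L = 12.797 g
ferrous sulfate heptahydrate: 13.8 mg/L × 2.48 L = 34.224 mg
cobalt chloride hexahydrate: 0.972 mg/L × 2.48 L = 2.411 mg
riboflavin: 5.56 mg/L × 2.48 L = 13.789 mg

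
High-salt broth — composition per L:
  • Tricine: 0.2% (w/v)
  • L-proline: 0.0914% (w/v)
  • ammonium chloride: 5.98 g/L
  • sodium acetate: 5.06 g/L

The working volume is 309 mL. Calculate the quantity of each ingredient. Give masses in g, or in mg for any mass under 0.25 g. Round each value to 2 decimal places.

Scale factor relative to 1 L: 0.309.
Tricine: 0.2 g per 100 mL × 309 mL ÷ 100 = 0.62 g
L-proline: 0.0914% w/v = 0.914 g/L → 0.914 × 0.309 L = 0.28 g
ammonium chloride: 5.98 g/L × 0.309 L = 1.85 g
sodium acetate: 5.06 g/L × 0.309 L = 1.56 g

Tricine 0.62 g; L-proline 0.28 g; ammonium chloride 1.85 g; sodium acetate 1.56 g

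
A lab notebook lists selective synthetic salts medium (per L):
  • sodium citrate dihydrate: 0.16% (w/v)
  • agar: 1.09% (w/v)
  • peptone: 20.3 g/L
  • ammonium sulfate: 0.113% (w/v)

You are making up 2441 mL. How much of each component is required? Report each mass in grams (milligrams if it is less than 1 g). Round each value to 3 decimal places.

Working volume: 2441 mL = 2.441 L.
sodium citrate dihydrate: 0.16% w/v = 1.6 g/L → 1.6 × 2.441 L = 3.906 g
agar: 1.09% w/v = 10.9 g/L → 10.9 × 2.441 L = 26.607 g
peptone: 20.3 g/L × 2.441 L = 49.552 g
ammonium sulfate: 0.113% w/v = 1.13 g/L → 1.13 × 2.441 L = 2.758 g

sodium citrate dihydrate 3.906 g; agar 26.607 g; peptone 49.552 g; ammonium sulfate 2.758 g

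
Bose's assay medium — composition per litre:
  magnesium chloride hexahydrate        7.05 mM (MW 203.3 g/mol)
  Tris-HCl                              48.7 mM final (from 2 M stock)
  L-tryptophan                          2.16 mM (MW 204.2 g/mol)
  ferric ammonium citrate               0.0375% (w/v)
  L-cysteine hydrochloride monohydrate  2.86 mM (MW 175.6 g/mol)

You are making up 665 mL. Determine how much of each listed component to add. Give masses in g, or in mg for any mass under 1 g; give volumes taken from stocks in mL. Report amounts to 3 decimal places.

magnesium chloride hexahydrate 953.121 mg; Tris-HCl 16.193 mL; L-tryptophan 293.313 mg; ferric ammonium citrate 249.375 mg; L-cysteine hydrochloride monohydrate 333.974 mg

Target volume = 665 mL = 0.665 L.
magnesium chloride hexahydrate: 7.05 mmol/L × 203.3 mg/mmol × 0.665 L = 953.121 mg
Tris-HCl: C1V1 = C2V2 → 48.7 mM × 665 mL ÷ 2000 mM = 16.193 mL
L-tryptophan: 2.16 mmol/L × 204.2 mg/mmol × 0.665 L = 293.313 mg
ferric ammonium citrate: 0.0375 g per 100 mL × 665 mL ÷ 100 = 0.249375 g = 249.375 mg
L-cysteine hydrochloride monohydrate: 2.86 mmol/L × 175.6 mg/mmol × 0.665 L = 333.974 mg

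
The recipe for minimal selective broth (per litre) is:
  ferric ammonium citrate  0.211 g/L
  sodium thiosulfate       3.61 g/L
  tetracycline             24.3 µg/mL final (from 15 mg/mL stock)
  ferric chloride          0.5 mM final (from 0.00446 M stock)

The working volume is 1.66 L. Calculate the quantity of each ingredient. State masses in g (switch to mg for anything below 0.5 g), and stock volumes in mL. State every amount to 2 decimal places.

Scale factor relative to 1 L: 1.66.
ferric ammonium citrate: 0.211 g/L × 1.66 L = 0.35026 g = 350.26 mg
sodium thiosulfate: 3.61 g/L × 1.66 L = 5.99 g
tetracycline: C1V1 = C2V2 → 24.3 µg/mL × 1660 mL ÷ 15000 µg/mL = 2.69 mL
ferric chloride: C1V1 = C2V2 → 0.5 mM × 1660 mL ÷ 4.46 mM = 186.10 mL

ferric ammonium citrate 350.26 mg; sodium thiosulfate 5.99 g; tetracycline 2.69 mL; ferric chloride 186.10 mL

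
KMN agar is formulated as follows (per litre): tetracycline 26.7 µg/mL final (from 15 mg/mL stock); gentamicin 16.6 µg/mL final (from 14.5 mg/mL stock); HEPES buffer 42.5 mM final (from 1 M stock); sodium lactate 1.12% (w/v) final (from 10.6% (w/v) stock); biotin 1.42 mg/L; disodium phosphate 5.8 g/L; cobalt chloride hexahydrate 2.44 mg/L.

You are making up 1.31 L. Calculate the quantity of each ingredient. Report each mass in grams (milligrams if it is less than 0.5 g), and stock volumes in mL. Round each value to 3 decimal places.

Scale factor relative to 1 L: 1.31.
tetracycline: C1V1 = C2V2 → 26.7 µg/mL × 1310 mL ÷ 15000 µg/mL = 2.332 mL
gentamicin: C1V1 = C2V2 → 16.6 µg/mL × 1310 mL ÷ 14500 µg/mL = 1.500 mL
HEPES buffer: dilute stock: 42.5 mM × 1310 mL ÷ 1000 mM = 55.675 mL
sodium lactate: C1V1 = C2V2 → 1.12% ÷ 10.6% × 1310 mL = 138.415 mL
biotin: 1.42 mg/L × 1.31 L = 1.860 mg
disodium phosphate: 5.8 g/L × 1.31 L = 7.598 g
cobalt chloride hexahydrate: 2.44 mg/L × 1.31 L = 3.196 mg

tetracycline 2.332 mL; gentamicin 1.500 mL; HEPES buffer 55.675 mL; sodium lactate 138.415 mL; biotin 1.860 mg; disodium phosphate 7.598 g; cobalt chloride hexahydrate 3.196 mg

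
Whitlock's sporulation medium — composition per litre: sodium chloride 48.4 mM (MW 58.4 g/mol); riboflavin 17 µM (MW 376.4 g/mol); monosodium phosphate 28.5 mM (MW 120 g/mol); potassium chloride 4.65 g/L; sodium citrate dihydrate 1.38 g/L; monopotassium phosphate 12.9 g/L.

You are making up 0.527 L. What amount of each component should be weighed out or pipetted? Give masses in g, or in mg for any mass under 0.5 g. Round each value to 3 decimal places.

Scale factor relative to 1 L: 0.527.
sodium chloride: 48.4 mmol/L × 58.4 g/mol × 0.527 L ÷ 1000 = 1.490 g
riboflavin: 17 µmol/L × 376.4 g/mol × 0.527 L ÷ 1000 = 3.372 mg
monosodium phosphate: 28.5 mmol/L × 120 g/mol × 0.527 L ÷ 1000 = 1.802 g
potassium chloride: 4.65 g/L × 0.527 L = 2.451 g
sodium citrate dihydrate: 1.38 g/L × 0.527 L = 0.727 g
monopotassium phosphate: 12.9 g/L × 0.527 L = 6.798 g

sodium chloride 1.490 g; riboflavin 3.372 mg; monosodium phosphate 1.802 g; potassium chloride 2.451 g; sodium citrate dihydrate 0.727 g; monopotassium phosphate 6.798 g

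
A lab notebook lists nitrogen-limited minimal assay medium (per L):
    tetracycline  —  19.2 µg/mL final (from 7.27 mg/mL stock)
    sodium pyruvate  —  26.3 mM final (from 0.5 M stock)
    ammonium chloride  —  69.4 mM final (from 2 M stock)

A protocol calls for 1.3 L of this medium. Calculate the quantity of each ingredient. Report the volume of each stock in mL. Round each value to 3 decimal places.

Working volume: 1.3 L.
tetracycline: dilute stock: 19.2 µg/mL × 1300 mL ÷ 7270 µg/mL = 3.433 mL
sodium pyruvate: C1V1 = C2V2 → 26.3 mM × 1300 mL ÷ 500 mM = 68.380 mL
ammonium chloride: dilute stock: 69.4 mM × 1300 mL ÷ 2000 mM = 45.110 mL

tetracycline 3.433 mL; sodium pyruvate 68.380 mL; ammonium chloride 45.110 mL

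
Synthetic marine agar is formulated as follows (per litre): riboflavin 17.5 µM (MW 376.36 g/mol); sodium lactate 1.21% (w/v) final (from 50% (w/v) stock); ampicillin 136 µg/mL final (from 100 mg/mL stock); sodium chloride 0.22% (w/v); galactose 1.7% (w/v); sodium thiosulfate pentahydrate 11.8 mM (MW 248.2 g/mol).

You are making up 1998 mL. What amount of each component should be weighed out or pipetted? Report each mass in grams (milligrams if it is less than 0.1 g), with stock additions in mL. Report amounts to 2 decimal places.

riboflavin 13.16 mg; sodium lactate 48.35 mL; ampicillin 2.72 mL; sodium chloride 4.40 g; galactose 33.97 g; sodium thiosulfate pentahydrate 5.85 g

Working volume: 1998 mL = 1.998 L.
riboflavin: 17.5 µmol/L × 376.36 g/mol × 1.998 L ÷ 1000 = 13.16 mg
sodium lactate: C1V1 = C2V2 → 1.21% ÷ 50% × 1998 mL = 48.35 mL
ampicillin: V = C2·V2/C1 = 136 µg/mL × 1998 mL ÷ 100000 µg/mL = 2.72 mL
sodium chloride: 0.22% w/v = 2.2 g/L → 2.2 × 1.998 L = 4.40 g
galactose: 1.7% w/v = 17 g/L → 17 × 1.998 L = 33.97 g
sodium thiosulfate pentahydrate: 11.8 mmol/L × 248.2 g/mol × 1.998 L ÷ 1000 = 5.85 g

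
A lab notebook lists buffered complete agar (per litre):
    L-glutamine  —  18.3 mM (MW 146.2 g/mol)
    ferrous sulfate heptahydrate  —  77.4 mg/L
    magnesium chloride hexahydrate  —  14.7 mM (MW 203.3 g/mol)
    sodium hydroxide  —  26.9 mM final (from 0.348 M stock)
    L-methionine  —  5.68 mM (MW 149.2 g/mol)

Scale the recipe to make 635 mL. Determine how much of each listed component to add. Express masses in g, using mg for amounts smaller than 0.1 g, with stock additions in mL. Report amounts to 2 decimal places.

Scale factor relative to 1 L: 0.635.
L-glutamine: 18.3 mmol/L × 146.2 g/mol × 0.635 L ÷ 1000 = 1.70 g
ferrous sulfate heptahydrate: 77.4 mg/L × 0.635 L = 49.15 mg
magnesium chloride hexahydrate: 14.7 mmol/L × 203.3 g/mol × 0.635 L ÷ 1000 = 1.90 g
sodium hydroxide: V = C2·V2/C1 = 26.9 mM × 635 mL ÷ 348 mM = 49.08 mL
L-methionine: 5.68 mmol/L × 149.2 g/mol × 0.635 L ÷ 1000 = 0.54 g

L-glutamine 1.70 g; ferrous sulfate heptahydrate 49.15 mg; magnesium chloride hexahydrate 1.90 g; sodium hydroxide 49.08 mL; L-methionine 0.54 g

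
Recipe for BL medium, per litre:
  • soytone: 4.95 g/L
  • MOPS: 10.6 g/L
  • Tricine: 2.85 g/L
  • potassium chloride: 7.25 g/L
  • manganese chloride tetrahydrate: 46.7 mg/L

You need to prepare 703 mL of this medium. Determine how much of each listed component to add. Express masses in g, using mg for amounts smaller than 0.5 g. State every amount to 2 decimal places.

Target volume = 703 mL = 0.703 L.
soytone: 4.95 g/L × 0.703 L = 3.48 g
MOPS: 10.6 g/L × 0.703 L = 7.45 g
Tricine: 2.85 g/L × 0.703 L = 2.00 g
potassium chloride: 7.25 g/L × 0.703 L = 5.10 g
manganese chloride tetrahydrate: 46.7 mg/L × 0.703 L = 32.83 mg

soytone 3.48 g; MOPS 7.45 g; Tricine 2.00 g; potassium chloride 5.10 g; manganese chloride tetrahydrate 32.83 mg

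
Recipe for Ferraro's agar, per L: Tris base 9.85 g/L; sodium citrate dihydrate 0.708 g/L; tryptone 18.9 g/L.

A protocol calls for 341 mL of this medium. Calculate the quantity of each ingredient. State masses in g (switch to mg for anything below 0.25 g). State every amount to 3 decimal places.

Tris base 3.359 g; sodium citrate dihydrate 241.428 mg; tryptone 6.445 g

Scale factor relative to 1 L: 0.341.
Tris base: 9.85 g/L × 0.341 L = 3.359 g
sodium citrate dihydrate: 0.708 g/L × 0.341 L = 0.241428 g = 241.428 mg
tryptone: 18.9 g/L × 0.341 L = 6.445 g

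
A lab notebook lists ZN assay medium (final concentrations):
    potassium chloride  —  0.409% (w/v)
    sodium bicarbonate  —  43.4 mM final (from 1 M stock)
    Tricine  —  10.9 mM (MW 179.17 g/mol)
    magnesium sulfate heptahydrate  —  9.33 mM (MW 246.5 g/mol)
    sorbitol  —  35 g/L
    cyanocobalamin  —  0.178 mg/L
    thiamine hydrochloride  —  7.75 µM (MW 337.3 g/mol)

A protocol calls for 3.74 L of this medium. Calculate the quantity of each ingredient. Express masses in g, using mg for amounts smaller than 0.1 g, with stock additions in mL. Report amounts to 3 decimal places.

potassium chloride 15.297 g; sodium bicarbonate 162.316 mL; Tricine 7.304 g; magnesium sulfate heptahydrate 8.601 g; sorbitol 130.900 g; cyanocobalamin 0.666 mg; thiamine hydrochloride 9.777 mg

Scale factor relative to 1 L: 3.74.
potassium chloride: 0.409% w/v = 4.09 g/L → 4.09 × 3.74 L = 15.297 g
sodium bicarbonate: V = C2·V2/C1 = 43.4 mM × 3740 mL ÷ 1000 mM = 162.316 mL
Tricine: 10.9 mmol/L × 179.17 g/mol × 3.74 L ÷ 1000 = 7.304 g
magnesium sulfate heptahydrate: 9.33 mmol/L × 246.5 g/mol × 3.74 L ÷ 1000 = 8.601 g
sorbitol: 35 g/L × 3.74 L = 130.900 g
cyanocobalamin: 0.178 mg/L × 3.74 L = 0.666 mg
thiamine hydrochloride: 7.75 µmol/L × 337.3 g/mol × 3.74 L ÷ 1000 = 9.777 mg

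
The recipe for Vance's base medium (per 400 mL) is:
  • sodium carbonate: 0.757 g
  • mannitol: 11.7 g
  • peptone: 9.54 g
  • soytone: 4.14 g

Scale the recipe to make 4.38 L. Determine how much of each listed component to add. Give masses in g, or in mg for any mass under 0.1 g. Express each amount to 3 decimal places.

Ratio of target to recipe volume: 4380 / 400 = 10.95.
sodium carbonate: 0.757 g × (4380 mL / 400 mL) = 8.289 g
mannitol: 11.7 g × (4380 mL / 400 mL) = 128.115 g
peptone: 9.54 g × (4380 mL / 400 mL) = 104.463 g
soytone: 4.14 g × (4380 mL / 400 mL) = 45.333 g

sodium carbonate 8.289 g; mannitol 128.115 g; peptone 104.463 g; soytone 45.333 g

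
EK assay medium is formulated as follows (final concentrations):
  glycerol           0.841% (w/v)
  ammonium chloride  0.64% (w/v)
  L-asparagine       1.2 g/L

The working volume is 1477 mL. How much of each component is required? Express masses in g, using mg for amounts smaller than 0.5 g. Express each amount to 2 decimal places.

glycerol 12.42 g; ammonium chloride 9.45 g; L-asparagine 1.77 g

Target volume = 1477 mL = 1.477 L.
glycerol: 0.841 g per 100 mL × 1477 mL ÷ 100 = 12.42 g
ammonium chloride: 0.64 g per 100 mL × 1477 mL ÷ 100 = 9.45 g
L-asparagine: 1.2 g/L × 1.477 L = 1.77 g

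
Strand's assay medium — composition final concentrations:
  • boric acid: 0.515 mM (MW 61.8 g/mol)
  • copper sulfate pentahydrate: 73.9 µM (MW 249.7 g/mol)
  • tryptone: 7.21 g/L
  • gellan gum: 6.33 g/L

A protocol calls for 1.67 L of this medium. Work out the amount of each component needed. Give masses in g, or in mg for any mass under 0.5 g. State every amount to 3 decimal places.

Scale factor relative to 1 L: 1.67.
boric acid: 0.515 mmol/L × 61.8 mg/mmol × 1.67 L = 53.151 mg
copper sulfate pentahydrate: 73.9 µmol/L × 249.7 g/mol × 1.67 L ÷ 1000 = 30.816 mg
tryptone: 7.21 g/L × 1.67 L = 12.041 g
gellan gum: 6.33 g/L × 1.67 L = 10.571 g

boric acid 53.151 mg; copper sulfate pentahydrate 30.816 mg; tryptone 12.041 g; gellan gum 10.571 g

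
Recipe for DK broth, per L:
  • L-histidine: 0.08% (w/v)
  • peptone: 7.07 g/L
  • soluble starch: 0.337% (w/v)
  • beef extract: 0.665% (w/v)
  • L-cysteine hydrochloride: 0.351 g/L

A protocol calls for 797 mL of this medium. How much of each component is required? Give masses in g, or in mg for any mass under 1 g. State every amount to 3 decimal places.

L-histidine 637.600 mg; peptone 5.635 g; soluble starch 2.686 g; beef extract 5.300 g; L-cysteine hydrochloride 279.747 mg

Scale factor relative to 1 L: 0.797.
L-histidine: 0.08 g per 100 mL × 797 mL ÷ 100 = 0.6376 g = 637.600 mg
peptone: 7.07 g/L × 0.797 L = 5.635 g
soluble starch: 0.337% w/v = 3.37 g/L → 3.37 × 0.797 L = 2.686 g
beef extract: 0.665% w/v = 6.65 g/L → 6.65 × 0.797 L = 5.300 g
L-cysteine hydrochloride: 0.351 g/L × 0.797 L = 0.279747 g = 279.747 mg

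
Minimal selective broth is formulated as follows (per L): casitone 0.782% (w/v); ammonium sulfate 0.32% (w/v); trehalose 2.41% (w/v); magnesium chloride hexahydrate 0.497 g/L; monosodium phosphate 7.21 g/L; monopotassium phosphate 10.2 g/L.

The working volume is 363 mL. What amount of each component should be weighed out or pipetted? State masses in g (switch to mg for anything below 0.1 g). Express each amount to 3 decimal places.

casitone 2.839 g; ammonium sulfate 1.162 g; trehalose 8.748 g; magnesium chloride hexahydrate 0.180 g; monosodium phosphate 2.617 g; monopotassium phosphate 3.703 g

Scale factor relative to 1 L: 0.363.
casitone: 0.782 g per 100 mL × 363 mL ÷ 100 = 2.839 g
ammonium sulfate: 0.32 g per 100 mL × 363 mL ÷ 100 = 1.162 g
trehalose: 2.41 g per 100 mL × 363 mL ÷ 100 = 8.748 g
magnesium chloride hexahydrate: 0.497 g/L × 0.363 L = 0.180 g
monosodium phosphate: 7.21 g/L × 0.363 L = 2.617 g
monopotassium phosphate: 10.2 g/L × 0.363 L = 3.703 g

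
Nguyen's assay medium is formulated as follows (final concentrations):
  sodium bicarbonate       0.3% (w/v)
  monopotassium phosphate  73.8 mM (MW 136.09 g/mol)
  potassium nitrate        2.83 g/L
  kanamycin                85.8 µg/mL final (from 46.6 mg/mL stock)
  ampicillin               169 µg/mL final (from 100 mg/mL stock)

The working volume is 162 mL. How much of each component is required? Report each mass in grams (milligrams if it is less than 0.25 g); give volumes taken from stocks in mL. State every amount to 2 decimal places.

sodium bicarbonate 0.49 g; monopotassium phosphate 1.63 g; potassium nitrate 0.46 g; kanamycin 0.30 mL; ampicillin 0.27 mL

Target volume = 162 mL = 0.162 L.
sodium bicarbonate: 0.3 g per 100 mL × 162 mL ÷ 100 = 0.49 g
monopotassium phosphate: 73.8 mmol/L × 136.09 g/mol × 0.162 L ÷ 1000 = 1.63 g
potassium nitrate: 2.83 g/L × 0.162 L = 0.46 g
kanamycin: C1V1 = C2V2 → 85.8 µg/mL × 162 mL ÷ 46600 µg/mL = 0.30 mL
ampicillin: V = C2·V2/C1 = 169 µg/mL × 162 mL ÷ 100000 µg/mL = 0.27 mL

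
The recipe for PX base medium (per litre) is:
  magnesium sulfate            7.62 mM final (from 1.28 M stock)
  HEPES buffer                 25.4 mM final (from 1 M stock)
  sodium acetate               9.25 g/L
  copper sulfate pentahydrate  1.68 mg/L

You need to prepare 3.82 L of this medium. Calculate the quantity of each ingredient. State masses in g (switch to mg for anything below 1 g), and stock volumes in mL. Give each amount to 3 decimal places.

magnesium sulfate 22.741 mL; HEPES buffer 97.028 mL; sodium acetate 35.335 g; copper sulfate pentahydrate 6.418 mg

Working volume: 3.82 L.
magnesium sulfate: C1V1 = C2V2 → 7.62 mM × 3820 mL ÷ 1280 mM = 22.741 mL
HEPES buffer: V = C2·V2/C1 = 25.4 mM × 3820 mL ÷ 1000 mM = 97.028 mL
sodium acetate: 9.25 g/L × 3.82 L = 35.335 g
copper sulfate pentahydrate: 1.68 mg/L × 3.82 L = 6.418 mg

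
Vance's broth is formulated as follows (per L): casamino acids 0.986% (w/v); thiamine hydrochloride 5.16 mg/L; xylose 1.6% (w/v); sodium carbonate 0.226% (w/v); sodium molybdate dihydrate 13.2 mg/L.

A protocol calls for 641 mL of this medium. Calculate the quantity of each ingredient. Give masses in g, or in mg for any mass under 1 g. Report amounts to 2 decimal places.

casamino acids 6.32 g; thiamine hydrochloride 3.31 mg; xylose 10.26 g; sodium carbonate 1.45 g; sodium molybdate dihydrate 8.46 mg

Scale factor relative to 1 L: 0.641.
casamino acids: 0.986 g per 100 mL × 641 mL ÷ 100 = 6.32 g
thiamine hydrochloride: 5.16 mg/L × 0.641 L = 3.31 mg
xylose: 1.6% w/v = 16 g/L → 16 × 0.641 L = 10.26 g
sodium carbonate: 0.226% w/v = 2.26 g/L → 2.26 × 0.641 L = 1.45 g
sodium molybdate dihydrate: 13.2 mg/L × 0.641 L = 8.46 mg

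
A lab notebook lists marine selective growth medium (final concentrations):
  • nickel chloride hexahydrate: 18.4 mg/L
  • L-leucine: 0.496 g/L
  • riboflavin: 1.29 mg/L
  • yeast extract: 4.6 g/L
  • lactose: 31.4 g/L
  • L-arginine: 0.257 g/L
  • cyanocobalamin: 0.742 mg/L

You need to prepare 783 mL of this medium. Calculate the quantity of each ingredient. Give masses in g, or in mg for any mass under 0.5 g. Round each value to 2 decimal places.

Target volume = 783 mL = 0.783 L.
nickel chloride hexahydrate: 18.4 mg/L × 0.783 L = 14.41 mg
L-leucine: 0.496 g/L × 0.783 L = 0.388368 g = 388.37 mg
riboflavin: 1.29 mg/L × 0.783 L = 1.01 mg
yeast extract: 4.6 g/L × 0.783 L = 3.60 g
lactose: 31.4 g/L × 0.783 L = 24.59 g
L-arginine: 0.257 g/L × 0.783 L = 0.201231 g = 201.23 mg
cyanocobalamin: 0.742 mg/L × 0.783 L = 0.58 mg

nickel chloride hexahydrate 14.41 mg; L-leucine 388.37 mg; riboflavin 1.01 mg; yeast extract 3.60 g; lactose 24.59 g; L-arginine 201.23 mg; cyanocobalamin 0.58 mg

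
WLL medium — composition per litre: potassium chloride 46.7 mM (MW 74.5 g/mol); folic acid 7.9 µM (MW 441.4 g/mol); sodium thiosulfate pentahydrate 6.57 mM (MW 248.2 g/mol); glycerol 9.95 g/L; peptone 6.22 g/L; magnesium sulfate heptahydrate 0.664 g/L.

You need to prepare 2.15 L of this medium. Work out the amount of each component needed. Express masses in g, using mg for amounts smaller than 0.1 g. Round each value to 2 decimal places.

Working volume: 2.15 L.
potassium chloride: 46.7 mmol/L × 74.5 g/mol × 2.15 L ÷ 1000 = 7.48 g
folic acid: 7.9 µmol/L × 441.4 g/mol × 2.15 L ÷ 1000 = 7.50 mg
sodium thiosulfate pentahydrate: 6.57 mmol/L × 248.2 g/mol × 2.15 L ÷ 1000 = 3.51 g
glycerol: 9.95 g/L × 2.15 L = 21.39 g
peptone: 6.22 g/L × 2.15 L = 13.37 g
magnesium sulfate heptahydrate: 0.664 g/L × 2.15 L = 1.43 g

potassium chloride 7.48 g; folic acid 7.50 mg; sodium thiosulfate pentahydrate 3.51 g; glycerol 21.39 g; peptone 13.37 g; magnesium sulfate heptahydrate 1.43 g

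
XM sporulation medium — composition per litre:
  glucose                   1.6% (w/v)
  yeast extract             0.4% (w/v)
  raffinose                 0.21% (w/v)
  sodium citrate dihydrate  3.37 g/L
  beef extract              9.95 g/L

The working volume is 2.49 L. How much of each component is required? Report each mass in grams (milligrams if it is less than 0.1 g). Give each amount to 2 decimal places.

Working volume: 2.49 L.
glucose: 1.6% w/v = 16 g/L → 16 × 2.49 L = 39.84 g
yeast extract: 0.4% w/v = 4 g/L → 4 × 2.49 L = 9.96 g
raffinose: 0.21 g per 100 mL × 2490 mL ÷ 100 = 5.23 g
sodium citrate dihydrate: 3.37 g/L × 2.49 L = 8.39 g
beef extract: 9.95 g/L × 2.49 L = 24.78 g

glucose 39.84 g; yeast extract 9.96 g; raffinose 5.23 g; sodium citrate dihydrate 8.39 g; beef extract 24.78 g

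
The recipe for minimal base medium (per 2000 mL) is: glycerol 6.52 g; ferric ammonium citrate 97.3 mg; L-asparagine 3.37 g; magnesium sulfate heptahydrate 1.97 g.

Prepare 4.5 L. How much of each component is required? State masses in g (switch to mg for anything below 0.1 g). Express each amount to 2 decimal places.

Scale factor = 4500 mL / 2000 mL = 2.25.
glycerol: 6.52 g × (4500 mL / 2000 mL) = 14.67 g
ferric ammonium citrate: 97.3 mg × (4500 mL / 2000 mL) = 218.925 mg = 0.22 g
L-asparagine: 3.37 g × (4500 mL / 2000 mL) = 7.58 g
magnesium sulfate heptahydrate: 1.97 g × (4500 mL / 2000 mL) = 4.43 g

glycerol 14.67 g; ferric ammonium citrate 0.22 g; L-asparagine 7.58 g; magnesium sulfate heptahydrate 4.43 g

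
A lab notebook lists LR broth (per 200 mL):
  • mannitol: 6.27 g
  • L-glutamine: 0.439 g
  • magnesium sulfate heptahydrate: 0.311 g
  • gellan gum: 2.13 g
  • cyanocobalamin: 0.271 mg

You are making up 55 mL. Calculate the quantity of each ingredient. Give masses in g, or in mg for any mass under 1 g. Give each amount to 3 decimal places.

Ratio of target to recipe volume: 55 / 200 = 0.275.
mannitol: 6.27 g × (55 mL / 200 mL) = 1.724 g
L-glutamine: 0.439 g × (55 mL / 200 mL) = 0.120725 g = 120.725 mg
magnesium sulfate heptahydrate: 0.311 g × (55 mL / 200 mL) = 0.085525 g = 85.525 mg
gellan gum: 2.13 g × (55 mL / 200 mL) = 0.58575 g = 585.750 mg
cyanocobalamin: 0.271 mg × (55 mL / 200 mL) = 0.075 mg

mannitol 1.724 g; L-glutamine 120.725 mg; magnesium sulfate heptahydrate 85.525 mg; gellan gum 585.750 mg; cyanocobalamin 0.075 mg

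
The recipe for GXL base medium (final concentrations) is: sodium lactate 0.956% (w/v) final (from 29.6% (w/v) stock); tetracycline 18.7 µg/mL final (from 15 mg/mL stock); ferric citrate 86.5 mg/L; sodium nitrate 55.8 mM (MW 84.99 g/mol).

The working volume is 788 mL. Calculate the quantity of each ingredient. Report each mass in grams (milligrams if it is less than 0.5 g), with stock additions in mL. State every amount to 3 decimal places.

sodium lactate 25.450 mL; tetracycline 0.982 mL; ferric citrate 68.162 mg; sodium nitrate 3.737 g

Target volume = 788 mL = 0.788 L.
sodium lactate: V = C2·V2/C1 = 0.956% ÷ 29.6% × 788 mL = 25.450 mL
tetracycline: V = C2·V2/C1 = 18.7 µg/mL × 788 mL ÷ 15000 µg/mL = 0.982 mL
ferric citrate: 86.5 mg/L × 0.788 L = 68.162 mg
sodium nitrate: 55.8 mmol/L × 84.99 g/mol × 0.788 L ÷ 1000 = 3.737 g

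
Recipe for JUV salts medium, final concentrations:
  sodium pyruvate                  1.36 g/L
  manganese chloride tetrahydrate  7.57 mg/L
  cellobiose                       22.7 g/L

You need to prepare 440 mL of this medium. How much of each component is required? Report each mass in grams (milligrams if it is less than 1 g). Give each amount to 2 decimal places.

sodium pyruvate 598.40 mg; manganese chloride tetrahydrate 3.33 mg; cellobiose 9.99 g

Target volume = 440 mL = 0.44 L.
sodium pyruvate: 1.36 g/L × 0.44 L = 0.5984 g = 598.40 mg
manganese chloride tetrahydrate: 7.57 mg/L × 0.44 L = 3.33 mg
cellobiose: 22.7 g/L × 0.44 L = 9.99 g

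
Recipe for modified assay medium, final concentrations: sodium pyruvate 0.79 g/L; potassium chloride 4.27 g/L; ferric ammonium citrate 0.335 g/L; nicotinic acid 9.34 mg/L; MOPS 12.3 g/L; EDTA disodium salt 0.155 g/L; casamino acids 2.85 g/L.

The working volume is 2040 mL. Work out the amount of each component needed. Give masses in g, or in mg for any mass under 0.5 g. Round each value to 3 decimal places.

Scale factor relative to 1 L: 2.04.
sodium pyruvate: 0.79 g/L × 2.04 L = 1.612 g
potassium chloride: 4.27 g/L × 2.04 L = 8.711 g
ferric ammonium citrate: 0.335 g/L × 2.04 L = 0.683 g
nicotinic acid: 9.34 mg/L × 2.04 L = 19.054 mg
MOPS: 12.3 g/L × 2.04 L = 25.092 g
EDTA disodium salt: 0.155 g/L × 2.04 L = 0.3162 g = 316.200 mg
casamino acids: 2.85 g/L × 2.04 L = 5.814 g

sodium pyruvate 1.612 g; potassium chloride 8.711 g; ferric ammonium citrate 0.683 g; nicotinic acid 19.054 mg; MOPS 25.092 g; EDTA disodium salt 316.200 mg; casamino acids 5.814 g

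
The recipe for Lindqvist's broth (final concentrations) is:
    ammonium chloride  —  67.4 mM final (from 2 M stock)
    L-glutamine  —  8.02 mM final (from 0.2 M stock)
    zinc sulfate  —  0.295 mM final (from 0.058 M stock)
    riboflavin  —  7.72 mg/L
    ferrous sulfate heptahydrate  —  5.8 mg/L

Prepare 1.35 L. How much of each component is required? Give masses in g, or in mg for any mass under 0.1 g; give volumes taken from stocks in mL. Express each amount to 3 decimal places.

ammonium chloride 45.495 mL; L-glutamine 54.135 mL; zinc sulfate 6.866 mL; riboflavin 10.422 mg; ferrous sulfate heptahydrate 7.830 mg

Working volume: 1.35 L.
ammonium chloride: V = C2·V2/C1 = 67.4 mM × 1350 mL ÷ 2000 mM = 45.495 mL
L-glutamine: dilute stock: 8.02 mM × 1350 mL ÷ 200 mM = 54.135 mL
zinc sulfate: C1V1 = C2V2 → 0.295 mM × 1350 mL ÷ 58 mM = 6.866 mL
riboflavin: 7.72 mg/L × 1.35 L = 10.422 mg
ferrous sulfate heptahydrate: 5.8 mg/L × 1.35 L = 7.830 mg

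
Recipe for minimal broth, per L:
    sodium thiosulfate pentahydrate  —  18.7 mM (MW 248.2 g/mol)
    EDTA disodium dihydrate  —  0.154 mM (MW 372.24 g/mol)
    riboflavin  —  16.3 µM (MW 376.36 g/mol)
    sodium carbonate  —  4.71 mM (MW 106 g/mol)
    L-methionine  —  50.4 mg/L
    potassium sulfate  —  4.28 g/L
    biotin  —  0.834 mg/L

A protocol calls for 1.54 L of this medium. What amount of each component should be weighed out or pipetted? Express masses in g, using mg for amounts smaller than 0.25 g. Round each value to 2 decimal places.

Working volume: 1.54 L.
sodium thiosulfate pentahydrate: 18.7 mmol/L × 248.2 g/mol × 1.54 L ÷ 1000 = 7.15 g
EDTA disodium dihydrate: 0.154 mmol/L × 372.24 mg/mmol × 1.54 L = 88.28 mg
riboflavin: 16.3 µmol/L × 376.36 g/mol × 1.54 L ÷ 1000 = 9.45 mg
sodium carbonate: 4.71 mmol/L × 106 g/mol × 1.54 L ÷ 1000 = 0.77 g
L-methionine: 50.4 mg/L × 1.54 L = 77.62 mg
potassium sulfate: 4.28 g/L × 1.54 L = 6.59 g
biotin: 0.834 mg/L × 1.54 L = 1.28 mg

sodium thiosulfate pentahydrate 7.15 g; EDTA disodium dihydrate 88.28 mg; riboflavin 9.45 mg; sodium carbonate 0.77 g; L-methionine 77.62 mg; potassium sulfate 6.59 g; biotin 1.28 mg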